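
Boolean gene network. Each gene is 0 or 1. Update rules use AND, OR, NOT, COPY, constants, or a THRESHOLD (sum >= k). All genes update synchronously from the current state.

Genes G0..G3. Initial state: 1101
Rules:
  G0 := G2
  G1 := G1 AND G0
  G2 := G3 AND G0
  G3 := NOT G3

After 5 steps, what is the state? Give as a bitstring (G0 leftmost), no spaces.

Step 1: G0=G2=0 G1=G1&G0=1&1=1 G2=G3&G0=1&1=1 G3=NOT G3=NOT 1=0 -> 0110
Step 2: G0=G2=1 G1=G1&G0=1&0=0 G2=G3&G0=0&0=0 G3=NOT G3=NOT 0=1 -> 1001
Step 3: G0=G2=0 G1=G1&G0=0&1=0 G2=G3&G0=1&1=1 G3=NOT G3=NOT 1=0 -> 0010
Step 4: G0=G2=1 G1=G1&G0=0&0=0 G2=G3&G0=0&0=0 G3=NOT G3=NOT 0=1 -> 1001
Step 5: G0=G2=0 G1=G1&G0=0&1=0 G2=G3&G0=1&1=1 G3=NOT G3=NOT 1=0 -> 0010

0010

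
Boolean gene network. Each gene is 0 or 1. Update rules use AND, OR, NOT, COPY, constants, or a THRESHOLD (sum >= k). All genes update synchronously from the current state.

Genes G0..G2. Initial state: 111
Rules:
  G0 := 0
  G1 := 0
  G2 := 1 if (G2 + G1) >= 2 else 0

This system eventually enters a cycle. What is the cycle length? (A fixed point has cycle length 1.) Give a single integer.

Answer: 1

Derivation:
Step 0: 111
Step 1: G0=0(const) G1=0(const) G2=(1+1>=2)=1 -> 001
Step 2: G0=0(const) G1=0(const) G2=(1+0>=2)=0 -> 000
Step 3: G0=0(const) G1=0(const) G2=(0+0>=2)=0 -> 000
State from step 3 equals state from step 2 -> cycle length 1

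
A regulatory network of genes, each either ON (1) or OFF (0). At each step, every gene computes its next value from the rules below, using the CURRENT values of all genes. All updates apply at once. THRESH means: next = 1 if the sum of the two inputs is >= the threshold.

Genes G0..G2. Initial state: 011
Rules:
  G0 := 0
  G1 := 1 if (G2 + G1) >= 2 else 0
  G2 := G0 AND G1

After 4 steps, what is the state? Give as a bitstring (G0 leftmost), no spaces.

Step 1: G0=0(const) G1=(1+1>=2)=1 G2=G0&G1=0&1=0 -> 010
Step 2: G0=0(const) G1=(0+1>=2)=0 G2=G0&G1=0&1=0 -> 000
Step 3: G0=0(const) G1=(0+0>=2)=0 G2=G0&G1=0&0=0 -> 000
Step 4: G0=0(const) G1=(0+0>=2)=0 G2=G0&G1=0&0=0 -> 000

000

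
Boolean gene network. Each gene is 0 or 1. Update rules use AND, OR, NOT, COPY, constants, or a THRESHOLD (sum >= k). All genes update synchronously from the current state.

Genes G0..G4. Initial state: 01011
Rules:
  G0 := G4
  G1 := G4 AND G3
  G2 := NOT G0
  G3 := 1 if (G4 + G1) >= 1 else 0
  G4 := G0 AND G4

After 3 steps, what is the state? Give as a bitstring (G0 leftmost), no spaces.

Step 1: G0=G4=1 G1=G4&G3=1&1=1 G2=NOT G0=NOT 0=1 G3=(1+1>=1)=1 G4=G0&G4=0&1=0 -> 11110
Step 2: G0=G4=0 G1=G4&G3=0&1=0 G2=NOT G0=NOT 1=0 G3=(0+1>=1)=1 G4=G0&G4=1&0=0 -> 00010
Step 3: G0=G4=0 G1=G4&G3=0&1=0 G2=NOT G0=NOT 0=1 G3=(0+0>=1)=0 G4=G0&G4=0&0=0 -> 00100

00100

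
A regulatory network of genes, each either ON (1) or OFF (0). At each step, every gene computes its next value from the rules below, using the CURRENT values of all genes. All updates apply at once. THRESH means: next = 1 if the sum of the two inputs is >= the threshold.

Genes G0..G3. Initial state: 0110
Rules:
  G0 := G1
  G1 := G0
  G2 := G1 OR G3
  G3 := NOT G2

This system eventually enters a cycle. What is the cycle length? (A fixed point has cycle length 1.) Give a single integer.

Step 0: 0110
Step 1: G0=G1=1 G1=G0=0 G2=G1|G3=1|0=1 G3=NOT G2=NOT 1=0 -> 1010
Step 2: G0=G1=0 G1=G0=1 G2=G1|G3=0|0=0 G3=NOT G2=NOT 1=0 -> 0100
Step 3: G0=G1=1 G1=G0=0 G2=G1|G3=1|0=1 G3=NOT G2=NOT 0=1 -> 1011
Step 4: G0=G1=0 G1=G0=1 G2=G1|G3=0|1=1 G3=NOT G2=NOT 1=0 -> 0110
State from step 4 equals state from step 0 -> cycle length 4

Answer: 4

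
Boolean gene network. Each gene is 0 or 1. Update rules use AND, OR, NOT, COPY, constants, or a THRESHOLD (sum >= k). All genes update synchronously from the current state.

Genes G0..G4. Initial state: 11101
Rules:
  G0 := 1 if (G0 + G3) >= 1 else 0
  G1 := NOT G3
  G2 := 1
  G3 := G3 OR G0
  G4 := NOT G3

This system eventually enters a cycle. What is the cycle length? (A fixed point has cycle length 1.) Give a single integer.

Answer: 1

Derivation:
Step 0: 11101
Step 1: G0=(1+0>=1)=1 G1=NOT G3=NOT 0=1 G2=1(const) G3=G3|G0=0|1=1 G4=NOT G3=NOT 0=1 -> 11111
Step 2: G0=(1+1>=1)=1 G1=NOT G3=NOT 1=0 G2=1(const) G3=G3|G0=1|1=1 G4=NOT G3=NOT 1=0 -> 10110
Step 3: G0=(1+1>=1)=1 G1=NOT G3=NOT 1=0 G2=1(const) G3=G3|G0=1|1=1 G4=NOT G3=NOT 1=0 -> 10110
State from step 3 equals state from step 2 -> cycle length 1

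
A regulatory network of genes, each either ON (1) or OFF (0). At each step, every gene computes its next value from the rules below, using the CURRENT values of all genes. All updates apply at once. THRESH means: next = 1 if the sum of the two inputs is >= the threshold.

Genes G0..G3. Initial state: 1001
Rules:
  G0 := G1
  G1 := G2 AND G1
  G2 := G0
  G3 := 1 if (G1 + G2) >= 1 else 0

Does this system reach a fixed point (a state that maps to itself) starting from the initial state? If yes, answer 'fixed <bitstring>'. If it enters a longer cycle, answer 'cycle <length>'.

Step 0: 1001
Step 1: G0=G1=0 G1=G2&G1=0&0=0 G2=G0=1 G3=(0+0>=1)=0 -> 0010
Step 2: G0=G1=0 G1=G2&G1=1&0=0 G2=G0=0 G3=(0+1>=1)=1 -> 0001
Step 3: G0=G1=0 G1=G2&G1=0&0=0 G2=G0=0 G3=(0+0>=1)=0 -> 0000
Step 4: G0=G1=0 G1=G2&G1=0&0=0 G2=G0=0 G3=(0+0>=1)=0 -> 0000
Fixed point reached at step 3: 0000

Answer: fixed 0000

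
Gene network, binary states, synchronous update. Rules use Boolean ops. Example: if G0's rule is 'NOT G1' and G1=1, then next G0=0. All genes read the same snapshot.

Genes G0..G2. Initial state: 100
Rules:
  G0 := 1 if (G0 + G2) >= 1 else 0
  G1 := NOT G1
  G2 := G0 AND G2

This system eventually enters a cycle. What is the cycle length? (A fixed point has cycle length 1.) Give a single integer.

Answer: 2

Derivation:
Step 0: 100
Step 1: G0=(1+0>=1)=1 G1=NOT G1=NOT 0=1 G2=G0&G2=1&0=0 -> 110
Step 2: G0=(1+0>=1)=1 G1=NOT G1=NOT 1=0 G2=G0&G2=1&0=0 -> 100
State from step 2 equals state from step 0 -> cycle length 2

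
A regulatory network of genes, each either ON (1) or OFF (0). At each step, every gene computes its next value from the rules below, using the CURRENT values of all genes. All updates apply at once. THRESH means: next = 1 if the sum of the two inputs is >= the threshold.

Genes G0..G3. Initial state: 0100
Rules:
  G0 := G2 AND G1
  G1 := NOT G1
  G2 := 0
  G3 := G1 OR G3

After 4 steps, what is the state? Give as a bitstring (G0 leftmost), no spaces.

Step 1: G0=G2&G1=0&1=0 G1=NOT G1=NOT 1=0 G2=0(const) G3=G1|G3=1|0=1 -> 0001
Step 2: G0=G2&G1=0&0=0 G1=NOT G1=NOT 0=1 G2=0(const) G3=G1|G3=0|1=1 -> 0101
Step 3: G0=G2&G1=0&1=0 G1=NOT G1=NOT 1=0 G2=0(const) G3=G1|G3=1|1=1 -> 0001
Step 4: G0=G2&G1=0&0=0 G1=NOT G1=NOT 0=1 G2=0(const) G3=G1|G3=0|1=1 -> 0101

0101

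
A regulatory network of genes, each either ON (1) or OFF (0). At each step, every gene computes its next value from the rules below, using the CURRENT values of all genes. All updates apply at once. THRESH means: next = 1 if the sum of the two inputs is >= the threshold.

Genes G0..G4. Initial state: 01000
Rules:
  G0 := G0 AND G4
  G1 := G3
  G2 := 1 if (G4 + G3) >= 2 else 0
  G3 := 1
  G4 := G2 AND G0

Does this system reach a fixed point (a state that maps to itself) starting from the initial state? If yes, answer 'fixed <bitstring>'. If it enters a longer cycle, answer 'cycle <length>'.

Step 0: 01000
Step 1: G0=G0&G4=0&0=0 G1=G3=0 G2=(0+0>=2)=0 G3=1(const) G4=G2&G0=0&0=0 -> 00010
Step 2: G0=G0&G4=0&0=0 G1=G3=1 G2=(0+1>=2)=0 G3=1(const) G4=G2&G0=0&0=0 -> 01010
Step 3: G0=G0&G4=0&0=0 G1=G3=1 G2=(0+1>=2)=0 G3=1(const) G4=G2&G0=0&0=0 -> 01010
Fixed point reached at step 2: 01010

Answer: fixed 01010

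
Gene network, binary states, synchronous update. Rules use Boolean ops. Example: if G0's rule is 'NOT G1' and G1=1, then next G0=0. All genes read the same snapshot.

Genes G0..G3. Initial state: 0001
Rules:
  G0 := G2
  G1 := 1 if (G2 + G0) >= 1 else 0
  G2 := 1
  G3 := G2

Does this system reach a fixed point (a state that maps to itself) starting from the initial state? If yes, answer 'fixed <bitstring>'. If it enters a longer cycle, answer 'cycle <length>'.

Answer: fixed 1111

Derivation:
Step 0: 0001
Step 1: G0=G2=0 G1=(0+0>=1)=0 G2=1(const) G3=G2=0 -> 0010
Step 2: G0=G2=1 G1=(1+0>=1)=1 G2=1(const) G3=G2=1 -> 1111
Step 3: G0=G2=1 G1=(1+1>=1)=1 G2=1(const) G3=G2=1 -> 1111
Fixed point reached at step 2: 1111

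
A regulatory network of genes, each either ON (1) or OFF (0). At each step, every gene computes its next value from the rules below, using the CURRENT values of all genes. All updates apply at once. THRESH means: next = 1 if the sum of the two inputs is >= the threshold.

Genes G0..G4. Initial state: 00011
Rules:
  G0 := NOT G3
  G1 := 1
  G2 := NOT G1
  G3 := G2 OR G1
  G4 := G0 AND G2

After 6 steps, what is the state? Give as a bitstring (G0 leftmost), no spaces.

Step 1: G0=NOT G3=NOT 1=0 G1=1(const) G2=NOT G1=NOT 0=1 G3=G2|G1=0|0=0 G4=G0&G2=0&0=0 -> 01100
Step 2: G0=NOT G3=NOT 0=1 G1=1(const) G2=NOT G1=NOT 1=0 G3=G2|G1=1|1=1 G4=G0&G2=0&1=0 -> 11010
Step 3: G0=NOT G3=NOT 1=0 G1=1(const) G2=NOT G1=NOT 1=0 G3=G2|G1=0|1=1 G4=G0&G2=1&0=0 -> 01010
Step 4: G0=NOT G3=NOT 1=0 G1=1(const) G2=NOT G1=NOT 1=0 G3=G2|G1=0|1=1 G4=G0&G2=0&0=0 -> 01010
Step 5: G0=NOT G3=NOT 1=0 G1=1(const) G2=NOT G1=NOT 1=0 G3=G2|G1=0|1=1 G4=G0&G2=0&0=0 -> 01010
Step 6: G0=NOT G3=NOT 1=0 G1=1(const) G2=NOT G1=NOT 1=0 G3=G2|G1=0|1=1 G4=G0&G2=0&0=0 -> 01010

01010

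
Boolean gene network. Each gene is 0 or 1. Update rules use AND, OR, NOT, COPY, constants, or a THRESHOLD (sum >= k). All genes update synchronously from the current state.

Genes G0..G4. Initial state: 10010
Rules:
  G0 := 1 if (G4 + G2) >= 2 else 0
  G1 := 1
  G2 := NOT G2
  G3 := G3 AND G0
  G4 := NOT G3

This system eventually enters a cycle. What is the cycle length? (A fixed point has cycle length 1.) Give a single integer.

Answer: 2

Derivation:
Step 0: 10010
Step 1: G0=(0+0>=2)=0 G1=1(const) G2=NOT G2=NOT 0=1 G3=G3&G0=1&1=1 G4=NOT G3=NOT 1=0 -> 01110
Step 2: G0=(0+1>=2)=0 G1=1(const) G2=NOT G2=NOT 1=0 G3=G3&G0=1&0=0 G4=NOT G3=NOT 1=0 -> 01000
Step 3: G0=(0+0>=2)=0 G1=1(const) G2=NOT G2=NOT 0=1 G3=G3&G0=0&0=0 G4=NOT G3=NOT 0=1 -> 01101
Step 4: G0=(1+1>=2)=1 G1=1(const) G2=NOT G2=NOT 1=0 G3=G3&G0=0&0=0 G4=NOT G3=NOT 0=1 -> 11001
Step 5: G0=(1+0>=2)=0 G1=1(const) G2=NOT G2=NOT 0=1 G3=G3&G0=0&1=0 G4=NOT G3=NOT 0=1 -> 01101
State from step 5 equals state from step 3 -> cycle length 2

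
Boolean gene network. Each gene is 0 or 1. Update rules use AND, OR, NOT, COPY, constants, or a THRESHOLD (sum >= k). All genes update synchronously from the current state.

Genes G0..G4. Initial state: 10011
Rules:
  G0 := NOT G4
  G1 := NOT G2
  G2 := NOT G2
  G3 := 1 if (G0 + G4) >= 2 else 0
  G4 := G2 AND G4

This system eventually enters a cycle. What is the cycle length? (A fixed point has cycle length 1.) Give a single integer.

Answer: 2

Derivation:
Step 0: 10011
Step 1: G0=NOT G4=NOT 1=0 G1=NOT G2=NOT 0=1 G2=NOT G2=NOT 0=1 G3=(1+1>=2)=1 G4=G2&G4=0&1=0 -> 01110
Step 2: G0=NOT G4=NOT 0=1 G1=NOT G2=NOT 1=0 G2=NOT G2=NOT 1=0 G3=(0+0>=2)=0 G4=G2&G4=1&0=0 -> 10000
Step 3: G0=NOT G4=NOT 0=1 G1=NOT G2=NOT 0=1 G2=NOT G2=NOT 0=1 G3=(1+0>=2)=0 G4=G2&G4=0&0=0 -> 11100
Step 4: G0=NOT G4=NOT 0=1 G1=NOT G2=NOT 1=0 G2=NOT G2=NOT 1=0 G3=(1+0>=2)=0 G4=G2&G4=1&0=0 -> 10000
State from step 4 equals state from step 2 -> cycle length 2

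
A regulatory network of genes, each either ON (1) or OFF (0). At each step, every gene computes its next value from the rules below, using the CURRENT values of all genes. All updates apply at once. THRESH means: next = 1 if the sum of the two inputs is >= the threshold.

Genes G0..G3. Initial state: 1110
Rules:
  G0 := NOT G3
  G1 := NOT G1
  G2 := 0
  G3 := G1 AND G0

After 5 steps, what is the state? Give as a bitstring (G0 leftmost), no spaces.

Step 1: G0=NOT G3=NOT 0=1 G1=NOT G1=NOT 1=0 G2=0(const) G3=G1&G0=1&1=1 -> 1001
Step 2: G0=NOT G3=NOT 1=0 G1=NOT G1=NOT 0=1 G2=0(const) G3=G1&G0=0&1=0 -> 0100
Step 3: G0=NOT G3=NOT 0=1 G1=NOT G1=NOT 1=0 G2=0(const) G3=G1&G0=1&0=0 -> 1000
Step 4: G0=NOT G3=NOT 0=1 G1=NOT G1=NOT 0=1 G2=0(const) G3=G1&G0=0&1=0 -> 1100
Step 5: G0=NOT G3=NOT 0=1 G1=NOT G1=NOT 1=0 G2=0(const) G3=G1&G0=1&1=1 -> 1001

1001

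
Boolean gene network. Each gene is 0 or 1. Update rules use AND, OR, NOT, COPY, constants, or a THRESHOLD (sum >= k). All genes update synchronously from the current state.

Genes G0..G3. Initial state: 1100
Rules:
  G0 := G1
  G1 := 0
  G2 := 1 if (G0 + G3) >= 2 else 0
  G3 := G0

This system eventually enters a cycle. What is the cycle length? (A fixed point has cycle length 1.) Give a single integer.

Step 0: 1100
Step 1: G0=G1=1 G1=0(const) G2=(1+0>=2)=0 G3=G0=1 -> 1001
Step 2: G0=G1=0 G1=0(const) G2=(1+1>=2)=1 G3=G0=1 -> 0011
Step 3: G0=G1=0 G1=0(const) G2=(0+1>=2)=0 G3=G0=0 -> 0000
Step 4: G0=G1=0 G1=0(const) G2=(0+0>=2)=0 G3=G0=0 -> 0000
State from step 4 equals state from step 3 -> cycle length 1

Answer: 1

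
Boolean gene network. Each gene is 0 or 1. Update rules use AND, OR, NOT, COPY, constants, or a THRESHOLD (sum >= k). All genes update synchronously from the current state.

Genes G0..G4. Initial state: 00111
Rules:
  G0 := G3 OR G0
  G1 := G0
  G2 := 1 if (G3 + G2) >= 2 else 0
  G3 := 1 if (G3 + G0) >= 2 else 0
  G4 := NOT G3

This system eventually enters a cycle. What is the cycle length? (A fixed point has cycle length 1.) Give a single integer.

Answer: 1

Derivation:
Step 0: 00111
Step 1: G0=G3|G0=1|0=1 G1=G0=0 G2=(1+1>=2)=1 G3=(1+0>=2)=0 G4=NOT G3=NOT 1=0 -> 10100
Step 2: G0=G3|G0=0|1=1 G1=G0=1 G2=(0+1>=2)=0 G3=(0+1>=2)=0 G4=NOT G3=NOT 0=1 -> 11001
Step 3: G0=G3|G0=0|1=1 G1=G0=1 G2=(0+0>=2)=0 G3=(0+1>=2)=0 G4=NOT G3=NOT 0=1 -> 11001
State from step 3 equals state from step 2 -> cycle length 1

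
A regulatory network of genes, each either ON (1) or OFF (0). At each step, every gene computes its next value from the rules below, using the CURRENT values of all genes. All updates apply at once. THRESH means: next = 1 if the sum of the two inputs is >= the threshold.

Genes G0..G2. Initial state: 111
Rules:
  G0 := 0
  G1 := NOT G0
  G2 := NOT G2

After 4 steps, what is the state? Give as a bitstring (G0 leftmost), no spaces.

Step 1: G0=0(const) G1=NOT G0=NOT 1=0 G2=NOT G2=NOT 1=0 -> 000
Step 2: G0=0(const) G1=NOT G0=NOT 0=1 G2=NOT G2=NOT 0=1 -> 011
Step 3: G0=0(const) G1=NOT G0=NOT 0=1 G2=NOT G2=NOT 1=0 -> 010
Step 4: G0=0(const) G1=NOT G0=NOT 0=1 G2=NOT G2=NOT 0=1 -> 011

011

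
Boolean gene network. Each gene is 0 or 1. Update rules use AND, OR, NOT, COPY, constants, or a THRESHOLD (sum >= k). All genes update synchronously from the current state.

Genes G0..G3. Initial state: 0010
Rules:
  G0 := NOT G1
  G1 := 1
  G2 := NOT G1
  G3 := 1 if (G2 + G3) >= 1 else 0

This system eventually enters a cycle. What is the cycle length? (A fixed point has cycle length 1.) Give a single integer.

Answer: 1

Derivation:
Step 0: 0010
Step 1: G0=NOT G1=NOT 0=1 G1=1(const) G2=NOT G1=NOT 0=1 G3=(1+0>=1)=1 -> 1111
Step 2: G0=NOT G1=NOT 1=0 G1=1(const) G2=NOT G1=NOT 1=0 G3=(1+1>=1)=1 -> 0101
Step 3: G0=NOT G1=NOT 1=0 G1=1(const) G2=NOT G1=NOT 1=0 G3=(0+1>=1)=1 -> 0101
State from step 3 equals state from step 2 -> cycle length 1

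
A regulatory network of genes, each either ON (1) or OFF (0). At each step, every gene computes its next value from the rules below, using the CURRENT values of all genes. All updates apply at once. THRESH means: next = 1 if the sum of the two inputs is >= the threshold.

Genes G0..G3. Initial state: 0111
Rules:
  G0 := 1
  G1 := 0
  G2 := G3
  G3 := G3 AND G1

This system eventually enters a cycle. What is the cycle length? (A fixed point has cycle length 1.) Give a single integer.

Step 0: 0111
Step 1: G0=1(const) G1=0(const) G2=G3=1 G3=G3&G1=1&1=1 -> 1011
Step 2: G0=1(const) G1=0(const) G2=G3=1 G3=G3&G1=1&0=0 -> 1010
Step 3: G0=1(const) G1=0(const) G2=G3=0 G3=G3&G1=0&0=0 -> 1000
Step 4: G0=1(const) G1=0(const) G2=G3=0 G3=G3&G1=0&0=0 -> 1000
State from step 4 equals state from step 3 -> cycle length 1

Answer: 1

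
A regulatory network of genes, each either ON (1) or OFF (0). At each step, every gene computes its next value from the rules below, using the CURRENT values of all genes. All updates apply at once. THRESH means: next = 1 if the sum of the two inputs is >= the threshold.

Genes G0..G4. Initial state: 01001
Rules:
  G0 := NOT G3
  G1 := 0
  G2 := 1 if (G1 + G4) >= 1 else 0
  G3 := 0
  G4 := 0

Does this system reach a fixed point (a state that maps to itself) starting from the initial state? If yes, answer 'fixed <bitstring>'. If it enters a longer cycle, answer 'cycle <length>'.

Answer: fixed 10000

Derivation:
Step 0: 01001
Step 1: G0=NOT G3=NOT 0=1 G1=0(const) G2=(1+1>=1)=1 G3=0(const) G4=0(const) -> 10100
Step 2: G0=NOT G3=NOT 0=1 G1=0(const) G2=(0+0>=1)=0 G3=0(const) G4=0(const) -> 10000
Step 3: G0=NOT G3=NOT 0=1 G1=0(const) G2=(0+0>=1)=0 G3=0(const) G4=0(const) -> 10000
Fixed point reached at step 2: 10000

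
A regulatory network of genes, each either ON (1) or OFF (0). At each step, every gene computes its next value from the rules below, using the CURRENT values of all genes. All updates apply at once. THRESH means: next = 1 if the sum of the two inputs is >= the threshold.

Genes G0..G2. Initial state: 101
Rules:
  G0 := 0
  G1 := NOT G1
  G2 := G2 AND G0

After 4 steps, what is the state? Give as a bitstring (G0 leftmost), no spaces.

Step 1: G0=0(const) G1=NOT G1=NOT 0=1 G2=G2&G0=1&1=1 -> 011
Step 2: G0=0(const) G1=NOT G1=NOT 1=0 G2=G2&G0=1&0=0 -> 000
Step 3: G0=0(const) G1=NOT G1=NOT 0=1 G2=G2&G0=0&0=0 -> 010
Step 4: G0=0(const) G1=NOT G1=NOT 1=0 G2=G2&G0=0&0=0 -> 000

000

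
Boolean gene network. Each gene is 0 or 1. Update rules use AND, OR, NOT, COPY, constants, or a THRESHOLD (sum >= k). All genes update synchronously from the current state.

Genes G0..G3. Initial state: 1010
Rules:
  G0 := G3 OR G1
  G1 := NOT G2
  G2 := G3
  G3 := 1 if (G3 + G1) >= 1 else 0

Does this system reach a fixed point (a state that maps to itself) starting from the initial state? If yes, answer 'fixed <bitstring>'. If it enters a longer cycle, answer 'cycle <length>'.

Step 0: 1010
Step 1: G0=G3|G1=0|0=0 G1=NOT G2=NOT 1=0 G2=G3=0 G3=(0+0>=1)=0 -> 0000
Step 2: G0=G3|G1=0|0=0 G1=NOT G2=NOT 0=1 G2=G3=0 G3=(0+0>=1)=0 -> 0100
Step 3: G0=G3|G1=0|1=1 G1=NOT G2=NOT 0=1 G2=G3=0 G3=(0+1>=1)=1 -> 1101
Step 4: G0=G3|G1=1|1=1 G1=NOT G2=NOT 0=1 G2=G3=1 G3=(1+1>=1)=1 -> 1111
Step 5: G0=G3|G1=1|1=1 G1=NOT G2=NOT 1=0 G2=G3=1 G3=(1+1>=1)=1 -> 1011
Step 6: G0=G3|G1=1|0=1 G1=NOT G2=NOT 1=0 G2=G3=1 G3=(1+0>=1)=1 -> 1011
Fixed point reached at step 5: 1011

Answer: fixed 1011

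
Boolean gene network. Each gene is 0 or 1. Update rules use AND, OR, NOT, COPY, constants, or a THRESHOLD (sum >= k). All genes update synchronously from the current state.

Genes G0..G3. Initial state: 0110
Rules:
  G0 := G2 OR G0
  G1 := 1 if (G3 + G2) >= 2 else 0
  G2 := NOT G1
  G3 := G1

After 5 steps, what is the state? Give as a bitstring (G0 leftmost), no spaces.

Step 1: G0=G2|G0=1|0=1 G1=(0+1>=2)=0 G2=NOT G1=NOT 1=0 G3=G1=1 -> 1001
Step 2: G0=G2|G0=0|1=1 G1=(1+0>=2)=0 G2=NOT G1=NOT 0=1 G3=G1=0 -> 1010
Step 3: G0=G2|G0=1|1=1 G1=(0+1>=2)=0 G2=NOT G1=NOT 0=1 G3=G1=0 -> 1010
Step 4: G0=G2|G0=1|1=1 G1=(0+1>=2)=0 G2=NOT G1=NOT 0=1 G3=G1=0 -> 1010
Step 5: G0=G2|G0=1|1=1 G1=(0+1>=2)=0 G2=NOT G1=NOT 0=1 G3=G1=0 -> 1010

1010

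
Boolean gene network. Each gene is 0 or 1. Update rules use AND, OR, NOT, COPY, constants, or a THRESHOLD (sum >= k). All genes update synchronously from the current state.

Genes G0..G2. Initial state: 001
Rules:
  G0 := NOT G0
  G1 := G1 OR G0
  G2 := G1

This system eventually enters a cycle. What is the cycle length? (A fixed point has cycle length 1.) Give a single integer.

Answer: 2

Derivation:
Step 0: 001
Step 1: G0=NOT G0=NOT 0=1 G1=G1|G0=0|0=0 G2=G1=0 -> 100
Step 2: G0=NOT G0=NOT 1=0 G1=G1|G0=0|1=1 G2=G1=0 -> 010
Step 3: G0=NOT G0=NOT 0=1 G1=G1|G0=1|0=1 G2=G1=1 -> 111
Step 4: G0=NOT G0=NOT 1=0 G1=G1|G0=1|1=1 G2=G1=1 -> 011
Step 5: G0=NOT G0=NOT 0=1 G1=G1|G0=1|0=1 G2=G1=1 -> 111
State from step 5 equals state from step 3 -> cycle length 2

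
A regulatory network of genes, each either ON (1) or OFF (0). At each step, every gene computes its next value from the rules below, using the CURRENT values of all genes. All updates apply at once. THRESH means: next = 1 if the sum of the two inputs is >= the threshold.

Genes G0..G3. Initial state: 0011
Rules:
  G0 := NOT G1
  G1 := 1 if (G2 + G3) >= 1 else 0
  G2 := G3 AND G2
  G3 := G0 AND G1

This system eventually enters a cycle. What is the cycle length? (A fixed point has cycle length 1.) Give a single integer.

Step 0: 0011
Step 1: G0=NOT G1=NOT 0=1 G1=(1+1>=1)=1 G2=G3&G2=1&1=1 G3=G0&G1=0&0=0 -> 1110
Step 2: G0=NOT G1=NOT 1=0 G1=(1+0>=1)=1 G2=G3&G2=0&1=0 G3=G0&G1=1&1=1 -> 0101
Step 3: G0=NOT G1=NOT 1=0 G1=(0+1>=1)=1 G2=G3&G2=1&0=0 G3=G0&G1=0&1=0 -> 0100
Step 4: G0=NOT G1=NOT 1=0 G1=(0+0>=1)=0 G2=G3&G2=0&0=0 G3=G0&G1=0&1=0 -> 0000
Step 5: G0=NOT G1=NOT 0=1 G1=(0+0>=1)=0 G2=G3&G2=0&0=0 G3=G0&G1=0&0=0 -> 1000
Step 6: G0=NOT G1=NOT 0=1 G1=(0+0>=1)=0 G2=G3&G2=0&0=0 G3=G0&G1=1&0=0 -> 1000
State from step 6 equals state from step 5 -> cycle length 1

Answer: 1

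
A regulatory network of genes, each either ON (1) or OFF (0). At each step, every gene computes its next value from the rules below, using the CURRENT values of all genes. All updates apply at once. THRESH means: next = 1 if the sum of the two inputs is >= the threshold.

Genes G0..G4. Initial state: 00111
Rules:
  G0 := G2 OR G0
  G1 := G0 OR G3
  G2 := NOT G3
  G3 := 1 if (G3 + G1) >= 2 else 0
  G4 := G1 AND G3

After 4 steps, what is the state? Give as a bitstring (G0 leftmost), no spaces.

Step 1: G0=G2|G0=1|0=1 G1=G0|G3=0|1=1 G2=NOT G3=NOT 1=0 G3=(1+0>=2)=0 G4=G1&G3=0&1=0 -> 11000
Step 2: G0=G2|G0=0|1=1 G1=G0|G3=1|0=1 G2=NOT G3=NOT 0=1 G3=(0+1>=2)=0 G4=G1&G3=1&0=0 -> 11100
Step 3: G0=G2|G0=1|1=1 G1=G0|G3=1|0=1 G2=NOT G3=NOT 0=1 G3=(0+1>=2)=0 G4=G1&G3=1&0=0 -> 11100
Step 4: G0=G2|G0=1|1=1 G1=G0|G3=1|0=1 G2=NOT G3=NOT 0=1 G3=(0+1>=2)=0 G4=G1&G3=1&0=0 -> 11100

11100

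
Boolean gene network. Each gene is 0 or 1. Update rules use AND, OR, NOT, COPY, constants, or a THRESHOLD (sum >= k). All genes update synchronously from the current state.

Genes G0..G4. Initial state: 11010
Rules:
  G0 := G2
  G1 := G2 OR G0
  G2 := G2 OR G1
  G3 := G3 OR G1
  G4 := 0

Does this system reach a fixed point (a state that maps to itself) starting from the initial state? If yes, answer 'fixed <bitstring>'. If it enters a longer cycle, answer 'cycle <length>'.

Answer: fixed 11110

Derivation:
Step 0: 11010
Step 1: G0=G2=0 G1=G2|G0=0|1=1 G2=G2|G1=0|1=1 G3=G3|G1=1|1=1 G4=0(const) -> 01110
Step 2: G0=G2=1 G1=G2|G0=1|0=1 G2=G2|G1=1|1=1 G3=G3|G1=1|1=1 G4=0(const) -> 11110
Step 3: G0=G2=1 G1=G2|G0=1|1=1 G2=G2|G1=1|1=1 G3=G3|G1=1|1=1 G4=0(const) -> 11110
Fixed point reached at step 2: 11110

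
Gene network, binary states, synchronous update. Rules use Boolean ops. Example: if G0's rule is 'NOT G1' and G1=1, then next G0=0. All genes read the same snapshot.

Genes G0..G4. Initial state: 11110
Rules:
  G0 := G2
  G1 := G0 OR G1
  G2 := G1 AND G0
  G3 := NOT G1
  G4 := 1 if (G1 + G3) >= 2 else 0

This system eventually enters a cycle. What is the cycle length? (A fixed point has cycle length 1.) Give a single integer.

Step 0: 11110
Step 1: G0=G2=1 G1=G0|G1=1|1=1 G2=G1&G0=1&1=1 G3=NOT G1=NOT 1=0 G4=(1+1>=2)=1 -> 11101
Step 2: G0=G2=1 G1=G0|G1=1|1=1 G2=G1&G0=1&1=1 G3=NOT G1=NOT 1=0 G4=(1+0>=2)=0 -> 11100
Step 3: G0=G2=1 G1=G0|G1=1|1=1 G2=G1&G0=1&1=1 G3=NOT G1=NOT 1=0 G4=(1+0>=2)=0 -> 11100
State from step 3 equals state from step 2 -> cycle length 1

Answer: 1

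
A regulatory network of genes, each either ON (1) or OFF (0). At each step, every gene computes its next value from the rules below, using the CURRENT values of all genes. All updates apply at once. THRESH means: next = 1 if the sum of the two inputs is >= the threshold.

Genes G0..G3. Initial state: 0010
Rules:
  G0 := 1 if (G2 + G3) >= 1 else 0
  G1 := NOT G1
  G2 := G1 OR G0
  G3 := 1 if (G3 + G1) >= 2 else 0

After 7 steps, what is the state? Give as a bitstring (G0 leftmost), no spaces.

Step 1: G0=(1+0>=1)=1 G1=NOT G1=NOT 0=1 G2=G1|G0=0|0=0 G3=(0+0>=2)=0 -> 1100
Step 2: G0=(0+0>=1)=0 G1=NOT G1=NOT 1=0 G2=G1|G0=1|1=1 G3=(0+1>=2)=0 -> 0010
Step 3: G0=(1+0>=1)=1 G1=NOT G1=NOT 0=1 G2=G1|G0=0|0=0 G3=(0+0>=2)=0 -> 1100
Step 4: G0=(0+0>=1)=0 G1=NOT G1=NOT 1=0 G2=G1|G0=1|1=1 G3=(0+1>=2)=0 -> 0010
Step 5: G0=(1+0>=1)=1 G1=NOT G1=NOT 0=1 G2=G1|G0=0|0=0 G3=(0+0>=2)=0 -> 1100
Step 6: G0=(0+0>=1)=0 G1=NOT G1=NOT 1=0 G2=G1|G0=1|1=1 G3=(0+1>=2)=0 -> 0010
Step 7: G0=(1+0>=1)=1 G1=NOT G1=NOT 0=1 G2=G1|G0=0|0=0 G3=(0+0>=2)=0 -> 1100

1100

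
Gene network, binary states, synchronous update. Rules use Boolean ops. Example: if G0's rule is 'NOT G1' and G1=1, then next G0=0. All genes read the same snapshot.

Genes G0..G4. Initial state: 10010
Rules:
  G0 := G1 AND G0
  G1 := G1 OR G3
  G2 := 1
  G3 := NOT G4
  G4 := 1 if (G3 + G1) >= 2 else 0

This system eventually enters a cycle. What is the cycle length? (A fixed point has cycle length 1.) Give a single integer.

Answer: 4

Derivation:
Step 0: 10010
Step 1: G0=G1&G0=0&1=0 G1=G1|G3=0|1=1 G2=1(const) G3=NOT G4=NOT 0=1 G4=(1+0>=2)=0 -> 01110
Step 2: G0=G1&G0=1&0=0 G1=G1|G3=1|1=1 G2=1(const) G3=NOT G4=NOT 0=1 G4=(1+1>=2)=1 -> 01111
Step 3: G0=G1&G0=1&0=0 G1=G1|G3=1|1=1 G2=1(const) G3=NOT G4=NOT 1=0 G4=(1+1>=2)=1 -> 01101
Step 4: G0=G1&G0=1&0=0 G1=G1|G3=1|0=1 G2=1(const) G3=NOT G4=NOT 1=0 G4=(0+1>=2)=0 -> 01100
Step 5: G0=G1&G0=1&0=0 G1=G1|G3=1|0=1 G2=1(const) G3=NOT G4=NOT 0=1 G4=(0+1>=2)=0 -> 01110
State from step 5 equals state from step 1 -> cycle length 4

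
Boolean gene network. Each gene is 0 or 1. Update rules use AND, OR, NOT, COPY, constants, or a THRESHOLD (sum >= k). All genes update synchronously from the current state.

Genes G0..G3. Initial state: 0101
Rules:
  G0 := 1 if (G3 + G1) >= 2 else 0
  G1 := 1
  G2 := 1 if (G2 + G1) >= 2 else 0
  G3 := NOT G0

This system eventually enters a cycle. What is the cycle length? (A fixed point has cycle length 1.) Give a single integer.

Answer: 4

Derivation:
Step 0: 0101
Step 1: G0=(1+1>=2)=1 G1=1(const) G2=(0+1>=2)=0 G3=NOT G0=NOT 0=1 -> 1101
Step 2: G0=(1+1>=2)=1 G1=1(const) G2=(0+1>=2)=0 G3=NOT G0=NOT 1=0 -> 1100
Step 3: G0=(0+1>=2)=0 G1=1(const) G2=(0+1>=2)=0 G3=NOT G0=NOT 1=0 -> 0100
Step 4: G0=(0+1>=2)=0 G1=1(const) G2=(0+1>=2)=0 G3=NOT G0=NOT 0=1 -> 0101
State from step 4 equals state from step 0 -> cycle length 4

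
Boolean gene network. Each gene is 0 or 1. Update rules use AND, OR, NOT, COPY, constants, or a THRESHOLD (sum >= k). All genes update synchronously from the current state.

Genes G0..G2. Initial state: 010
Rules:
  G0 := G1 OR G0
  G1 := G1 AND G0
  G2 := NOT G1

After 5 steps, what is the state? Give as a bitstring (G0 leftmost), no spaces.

Step 1: G0=G1|G0=1|0=1 G1=G1&G0=1&0=0 G2=NOT G1=NOT 1=0 -> 100
Step 2: G0=G1|G0=0|1=1 G1=G1&G0=0&1=0 G2=NOT G1=NOT 0=1 -> 101
Step 3: G0=G1|G0=0|1=1 G1=G1&G0=0&1=0 G2=NOT G1=NOT 0=1 -> 101
Step 4: G0=G1|G0=0|1=1 G1=G1&G0=0&1=0 G2=NOT G1=NOT 0=1 -> 101
Step 5: G0=G1|G0=0|1=1 G1=G1&G0=0&1=0 G2=NOT G1=NOT 0=1 -> 101

101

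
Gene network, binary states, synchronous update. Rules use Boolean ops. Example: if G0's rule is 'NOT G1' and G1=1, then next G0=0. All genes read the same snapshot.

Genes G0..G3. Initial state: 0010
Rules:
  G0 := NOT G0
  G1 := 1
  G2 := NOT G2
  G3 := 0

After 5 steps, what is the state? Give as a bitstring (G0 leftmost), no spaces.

Step 1: G0=NOT G0=NOT 0=1 G1=1(const) G2=NOT G2=NOT 1=0 G3=0(const) -> 1100
Step 2: G0=NOT G0=NOT 1=0 G1=1(const) G2=NOT G2=NOT 0=1 G3=0(const) -> 0110
Step 3: G0=NOT G0=NOT 0=1 G1=1(const) G2=NOT G2=NOT 1=0 G3=0(const) -> 1100
Step 4: G0=NOT G0=NOT 1=0 G1=1(const) G2=NOT G2=NOT 0=1 G3=0(const) -> 0110
Step 5: G0=NOT G0=NOT 0=1 G1=1(const) G2=NOT G2=NOT 1=0 G3=0(const) -> 1100

1100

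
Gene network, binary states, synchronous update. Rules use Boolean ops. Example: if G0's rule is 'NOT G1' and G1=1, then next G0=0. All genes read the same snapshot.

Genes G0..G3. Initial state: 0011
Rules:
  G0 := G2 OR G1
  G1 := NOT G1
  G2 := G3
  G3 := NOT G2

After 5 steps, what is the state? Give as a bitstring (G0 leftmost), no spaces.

Step 1: G0=G2|G1=1|0=1 G1=NOT G1=NOT 0=1 G2=G3=1 G3=NOT G2=NOT 1=0 -> 1110
Step 2: G0=G2|G1=1|1=1 G1=NOT G1=NOT 1=0 G2=G3=0 G3=NOT G2=NOT 1=0 -> 1000
Step 3: G0=G2|G1=0|0=0 G1=NOT G1=NOT 0=1 G2=G3=0 G3=NOT G2=NOT 0=1 -> 0101
Step 4: G0=G2|G1=0|1=1 G1=NOT G1=NOT 1=0 G2=G3=1 G3=NOT G2=NOT 0=1 -> 1011
Step 5: G0=G2|G1=1|0=1 G1=NOT G1=NOT 0=1 G2=G3=1 G3=NOT G2=NOT 1=0 -> 1110

1110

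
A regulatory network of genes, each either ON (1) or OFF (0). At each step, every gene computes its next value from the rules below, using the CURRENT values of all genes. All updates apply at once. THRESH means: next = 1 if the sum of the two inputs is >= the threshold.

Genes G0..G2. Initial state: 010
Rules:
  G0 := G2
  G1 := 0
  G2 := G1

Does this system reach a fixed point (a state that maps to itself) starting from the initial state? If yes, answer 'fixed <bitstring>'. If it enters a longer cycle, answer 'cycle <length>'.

Step 0: 010
Step 1: G0=G2=0 G1=0(const) G2=G1=1 -> 001
Step 2: G0=G2=1 G1=0(const) G2=G1=0 -> 100
Step 3: G0=G2=0 G1=0(const) G2=G1=0 -> 000
Step 4: G0=G2=0 G1=0(const) G2=G1=0 -> 000
Fixed point reached at step 3: 000

Answer: fixed 000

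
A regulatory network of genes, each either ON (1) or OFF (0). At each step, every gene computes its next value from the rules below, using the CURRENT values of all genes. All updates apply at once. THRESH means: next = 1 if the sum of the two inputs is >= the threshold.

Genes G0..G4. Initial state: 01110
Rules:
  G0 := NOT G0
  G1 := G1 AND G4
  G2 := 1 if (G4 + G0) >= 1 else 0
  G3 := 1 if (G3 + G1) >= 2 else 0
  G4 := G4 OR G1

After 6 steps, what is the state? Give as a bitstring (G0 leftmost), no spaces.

Step 1: G0=NOT G0=NOT 0=1 G1=G1&G4=1&0=0 G2=(0+0>=1)=0 G3=(1+1>=2)=1 G4=G4|G1=0|1=1 -> 10011
Step 2: G0=NOT G0=NOT 1=0 G1=G1&G4=0&1=0 G2=(1+1>=1)=1 G3=(1+0>=2)=0 G4=G4|G1=1|0=1 -> 00101
Step 3: G0=NOT G0=NOT 0=1 G1=G1&G4=0&1=0 G2=(1+0>=1)=1 G3=(0+0>=2)=0 G4=G4|G1=1|0=1 -> 10101
Step 4: G0=NOT G0=NOT 1=0 G1=G1&G4=0&1=0 G2=(1+1>=1)=1 G3=(0+0>=2)=0 G4=G4|G1=1|0=1 -> 00101
Step 5: G0=NOT G0=NOT 0=1 G1=G1&G4=0&1=0 G2=(1+0>=1)=1 G3=(0+0>=2)=0 G4=G4|G1=1|0=1 -> 10101
Step 6: G0=NOT G0=NOT 1=0 G1=G1&G4=0&1=0 G2=(1+1>=1)=1 G3=(0+0>=2)=0 G4=G4|G1=1|0=1 -> 00101

00101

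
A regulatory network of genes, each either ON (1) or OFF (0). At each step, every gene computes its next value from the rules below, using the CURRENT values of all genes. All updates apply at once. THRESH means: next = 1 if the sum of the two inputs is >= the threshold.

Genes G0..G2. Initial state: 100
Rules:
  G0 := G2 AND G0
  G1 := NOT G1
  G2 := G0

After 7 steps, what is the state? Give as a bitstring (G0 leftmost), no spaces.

Step 1: G0=G2&G0=0&1=0 G1=NOT G1=NOT 0=1 G2=G0=1 -> 011
Step 2: G0=G2&G0=1&0=0 G1=NOT G1=NOT 1=0 G2=G0=0 -> 000
Step 3: G0=G2&G0=0&0=0 G1=NOT G1=NOT 0=1 G2=G0=0 -> 010
Step 4: G0=G2&G0=0&0=0 G1=NOT G1=NOT 1=0 G2=G0=0 -> 000
Step 5: G0=G2&G0=0&0=0 G1=NOT G1=NOT 0=1 G2=G0=0 -> 010
Step 6: G0=G2&G0=0&0=0 G1=NOT G1=NOT 1=0 G2=G0=0 -> 000
Step 7: G0=G2&G0=0&0=0 G1=NOT G1=NOT 0=1 G2=G0=0 -> 010

010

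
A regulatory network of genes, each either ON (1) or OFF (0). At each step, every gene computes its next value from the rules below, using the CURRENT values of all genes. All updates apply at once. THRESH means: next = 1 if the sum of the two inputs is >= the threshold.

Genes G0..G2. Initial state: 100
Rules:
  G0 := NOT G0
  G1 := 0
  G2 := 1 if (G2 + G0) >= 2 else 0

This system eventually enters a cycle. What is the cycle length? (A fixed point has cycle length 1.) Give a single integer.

Answer: 2

Derivation:
Step 0: 100
Step 1: G0=NOT G0=NOT 1=0 G1=0(const) G2=(0+1>=2)=0 -> 000
Step 2: G0=NOT G0=NOT 0=1 G1=0(const) G2=(0+0>=2)=0 -> 100
State from step 2 equals state from step 0 -> cycle length 2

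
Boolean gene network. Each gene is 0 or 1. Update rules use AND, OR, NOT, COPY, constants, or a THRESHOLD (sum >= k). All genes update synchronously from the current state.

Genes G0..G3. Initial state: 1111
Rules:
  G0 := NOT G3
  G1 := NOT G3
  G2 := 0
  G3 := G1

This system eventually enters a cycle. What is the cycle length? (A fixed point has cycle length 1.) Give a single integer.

Answer: 4

Derivation:
Step 0: 1111
Step 1: G0=NOT G3=NOT 1=0 G1=NOT G3=NOT 1=0 G2=0(const) G3=G1=1 -> 0001
Step 2: G0=NOT G3=NOT 1=0 G1=NOT G3=NOT 1=0 G2=0(const) G3=G1=0 -> 0000
Step 3: G0=NOT G3=NOT 0=1 G1=NOT G3=NOT 0=1 G2=0(const) G3=G1=0 -> 1100
Step 4: G0=NOT G3=NOT 0=1 G1=NOT G3=NOT 0=1 G2=0(const) G3=G1=1 -> 1101
Step 5: G0=NOT G3=NOT 1=0 G1=NOT G3=NOT 1=0 G2=0(const) G3=G1=1 -> 0001
State from step 5 equals state from step 1 -> cycle length 4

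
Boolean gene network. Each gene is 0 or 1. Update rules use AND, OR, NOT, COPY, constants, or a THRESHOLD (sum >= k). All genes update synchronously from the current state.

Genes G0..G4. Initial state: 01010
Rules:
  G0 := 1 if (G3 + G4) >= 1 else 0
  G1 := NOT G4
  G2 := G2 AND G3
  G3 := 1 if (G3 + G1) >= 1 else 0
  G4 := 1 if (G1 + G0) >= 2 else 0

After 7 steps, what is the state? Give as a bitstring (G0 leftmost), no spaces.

Step 1: G0=(1+0>=1)=1 G1=NOT G4=NOT 0=1 G2=G2&G3=0&1=0 G3=(1+1>=1)=1 G4=(1+0>=2)=0 -> 11010
Step 2: G0=(1+0>=1)=1 G1=NOT G4=NOT 0=1 G2=G2&G3=0&1=0 G3=(1+1>=1)=1 G4=(1+1>=2)=1 -> 11011
Step 3: G0=(1+1>=1)=1 G1=NOT G4=NOT 1=0 G2=G2&G3=0&1=0 G3=(1+1>=1)=1 G4=(1+1>=2)=1 -> 10011
Step 4: G0=(1+1>=1)=1 G1=NOT G4=NOT 1=0 G2=G2&G3=0&1=0 G3=(1+0>=1)=1 G4=(0+1>=2)=0 -> 10010
Step 5: G0=(1+0>=1)=1 G1=NOT G4=NOT 0=1 G2=G2&G3=0&1=0 G3=(1+0>=1)=1 G4=(0+1>=2)=0 -> 11010
Step 6: G0=(1+0>=1)=1 G1=NOT G4=NOT 0=1 G2=G2&G3=0&1=0 G3=(1+1>=1)=1 G4=(1+1>=2)=1 -> 11011
Step 7: G0=(1+1>=1)=1 G1=NOT G4=NOT 1=0 G2=G2&G3=0&1=0 G3=(1+1>=1)=1 G4=(1+1>=2)=1 -> 10011

10011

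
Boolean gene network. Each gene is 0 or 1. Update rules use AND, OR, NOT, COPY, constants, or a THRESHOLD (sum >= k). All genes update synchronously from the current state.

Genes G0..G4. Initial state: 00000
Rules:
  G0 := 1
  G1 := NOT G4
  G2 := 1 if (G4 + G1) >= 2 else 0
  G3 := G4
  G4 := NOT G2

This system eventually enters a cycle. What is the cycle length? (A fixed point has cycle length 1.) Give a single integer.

Answer: 3

Derivation:
Step 0: 00000
Step 1: G0=1(const) G1=NOT G4=NOT 0=1 G2=(0+0>=2)=0 G3=G4=0 G4=NOT G2=NOT 0=1 -> 11001
Step 2: G0=1(const) G1=NOT G4=NOT 1=0 G2=(1+1>=2)=1 G3=G4=1 G4=NOT G2=NOT 0=1 -> 10111
Step 3: G0=1(const) G1=NOT G4=NOT 1=0 G2=(1+0>=2)=0 G3=G4=1 G4=NOT G2=NOT 1=0 -> 10010
Step 4: G0=1(const) G1=NOT G4=NOT 0=1 G2=(0+0>=2)=0 G3=G4=0 G4=NOT G2=NOT 0=1 -> 11001
State from step 4 equals state from step 1 -> cycle length 3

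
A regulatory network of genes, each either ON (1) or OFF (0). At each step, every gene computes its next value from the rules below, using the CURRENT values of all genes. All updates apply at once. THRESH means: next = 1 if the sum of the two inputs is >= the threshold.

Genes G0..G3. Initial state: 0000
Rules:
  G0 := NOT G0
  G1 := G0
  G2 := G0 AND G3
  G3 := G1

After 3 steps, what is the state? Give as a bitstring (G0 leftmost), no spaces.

Step 1: G0=NOT G0=NOT 0=1 G1=G0=0 G2=G0&G3=0&0=0 G3=G1=0 -> 1000
Step 2: G0=NOT G0=NOT 1=0 G1=G0=1 G2=G0&G3=1&0=0 G3=G1=0 -> 0100
Step 3: G0=NOT G0=NOT 0=1 G1=G0=0 G2=G0&G3=0&0=0 G3=G1=1 -> 1001

1001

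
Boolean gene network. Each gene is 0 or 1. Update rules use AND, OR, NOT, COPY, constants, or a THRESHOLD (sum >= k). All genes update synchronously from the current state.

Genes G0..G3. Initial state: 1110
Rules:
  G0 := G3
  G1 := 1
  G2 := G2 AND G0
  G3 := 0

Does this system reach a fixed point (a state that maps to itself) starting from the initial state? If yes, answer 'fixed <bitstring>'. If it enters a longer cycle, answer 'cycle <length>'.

Answer: fixed 0100

Derivation:
Step 0: 1110
Step 1: G0=G3=0 G1=1(const) G2=G2&G0=1&1=1 G3=0(const) -> 0110
Step 2: G0=G3=0 G1=1(const) G2=G2&G0=1&0=0 G3=0(const) -> 0100
Step 3: G0=G3=0 G1=1(const) G2=G2&G0=0&0=0 G3=0(const) -> 0100
Fixed point reached at step 2: 0100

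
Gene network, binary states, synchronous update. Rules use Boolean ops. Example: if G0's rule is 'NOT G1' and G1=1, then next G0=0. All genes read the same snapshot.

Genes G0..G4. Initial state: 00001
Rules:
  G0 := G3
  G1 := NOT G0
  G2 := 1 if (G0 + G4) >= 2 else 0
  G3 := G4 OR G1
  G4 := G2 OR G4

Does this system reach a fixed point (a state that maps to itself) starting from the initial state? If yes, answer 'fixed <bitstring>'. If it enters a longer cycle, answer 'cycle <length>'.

Answer: fixed 10111

Derivation:
Step 0: 00001
Step 1: G0=G3=0 G1=NOT G0=NOT 0=1 G2=(0+1>=2)=0 G3=G4|G1=1|0=1 G4=G2|G4=0|1=1 -> 01011
Step 2: G0=G3=1 G1=NOT G0=NOT 0=1 G2=(0+1>=2)=0 G3=G4|G1=1|1=1 G4=G2|G4=0|1=1 -> 11011
Step 3: G0=G3=1 G1=NOT G0=NOT 1=0 G2=(1+1>=2)=1 G3=G4|G1=1|1=1 G4=G2|G4=0|1=1 -> 10111
Step 4: G0=G3=1 G1=NOT G0=NOT 1=0 G2=(1+1>=2)=1 G3=G4|G1=1|0=1 G4=G2|G4=1|1=1 -> 10111
Fixed point reached at step 3: 10111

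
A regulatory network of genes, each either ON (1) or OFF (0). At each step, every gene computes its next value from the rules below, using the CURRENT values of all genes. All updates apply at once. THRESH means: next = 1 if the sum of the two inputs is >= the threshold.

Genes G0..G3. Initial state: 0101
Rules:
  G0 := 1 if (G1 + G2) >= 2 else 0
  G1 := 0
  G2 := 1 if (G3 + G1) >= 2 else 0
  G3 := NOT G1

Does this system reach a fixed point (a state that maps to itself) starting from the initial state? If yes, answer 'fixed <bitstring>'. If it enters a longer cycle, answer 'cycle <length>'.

Step 0: 0101
Step 1: G0=(1+0>=2)=0 G1=0(const) G2=(1+1>=2)=1 G3=NOT G1=NOT 1=0 -> 0010
Step 2: G0=(0+1>=2)=0 G1=0(const) G2=(0+0>=2)=0 G3=NOT G1=NOT 0=1 -> 0001
Step 3: G0=(0+0>=2)=0 G1=0(const) G2=(1+0>=2)=0 G3=NOT G1=NOT 0=1 -> 0001
Fixed point reached at step 2: 0001

Answer: fixed 0001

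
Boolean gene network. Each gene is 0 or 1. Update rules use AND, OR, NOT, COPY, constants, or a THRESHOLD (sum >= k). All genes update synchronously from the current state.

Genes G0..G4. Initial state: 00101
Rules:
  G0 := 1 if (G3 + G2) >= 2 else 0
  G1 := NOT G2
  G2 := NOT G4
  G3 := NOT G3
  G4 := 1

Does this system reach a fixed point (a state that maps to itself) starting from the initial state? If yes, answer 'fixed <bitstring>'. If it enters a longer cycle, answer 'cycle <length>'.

Step 0: 00101
Step 1: G0=(0+1>=2)=0 G1=NOT G2=NOT 1=0 G2=NOT G4=NOT 1=0 G3=NOT G3=NOT 0=1 G4=1(const) -> 00011
Step 2: G0=(1+0>=2)=0 G1=NOT G2=NOT 0=1 G2=NOT G4=NOT 1=0 G3=NOT G3=NOT 1=0 G4=1(const) -> 01001
Step 3: G0=(0+0>=2)=0 G1=NOT G2=NOT 0=1 G2=NOT G4=NOT 1=0 G3=NOT G3=NOT 0=1 G4=1(const) -> 01011
Step 4: G0=(1+0>=2)=0 G1=NOT G2=NOT 0=1 G2=NOT G4=NOT 1=0 G3=NOT G3=NOT 1=0 G4=1(const) -> 01001
Cycle of length 2 starting at step 2 -> no fixed point

Answer: cycle 2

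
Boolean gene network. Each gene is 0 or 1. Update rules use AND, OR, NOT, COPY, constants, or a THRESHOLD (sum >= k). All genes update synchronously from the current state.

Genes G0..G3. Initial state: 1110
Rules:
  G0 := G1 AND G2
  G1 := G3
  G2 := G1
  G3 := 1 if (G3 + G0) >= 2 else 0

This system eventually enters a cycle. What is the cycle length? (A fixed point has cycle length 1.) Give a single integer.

Step 0: 1110
Step 1: G0=G1&G2=1&1=1 G1=G3=0 G2=G1=1 G3=(0+1>=2)=0 -> 1010
Step 2: G0=G1&G2=0&1=0 G1=G3=0 G2=G1=0 G3=(0+1>=2)=0 -> 0000
Step 3: G0=G1&G2=0&0=0 G1=G3=0 G2=G1=0 G3=(0+0>=2)=0 -> 0000
State from step 3 equals state from step 2 -> cycle length 1

Answer: 1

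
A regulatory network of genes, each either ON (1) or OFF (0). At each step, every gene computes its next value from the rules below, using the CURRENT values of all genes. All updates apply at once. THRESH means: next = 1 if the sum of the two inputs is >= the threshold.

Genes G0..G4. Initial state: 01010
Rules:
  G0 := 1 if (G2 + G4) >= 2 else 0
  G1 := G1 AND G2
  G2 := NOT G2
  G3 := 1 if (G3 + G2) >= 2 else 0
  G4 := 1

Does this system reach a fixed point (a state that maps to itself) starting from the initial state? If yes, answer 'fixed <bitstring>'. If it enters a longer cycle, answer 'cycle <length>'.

Answer: cycle 2

Derivation:
Step 0: 01010
Step 1: G0=(0+0>=2)=0 G1=G1&G2=1&0=0 G2=NOT G2=NOT 0=1 G3=(1+0>=2)=0 G4=1(const) -> 00101
Step 2: G0=(1+1>=2)=1 G1=G1&G2=0&1=0 G2=NOT G2=NOT 1=0 G3=(0+1>=2)=0 G4=1(const) -> 10001
Step 3: G0=(0+1>=2)=0 G1=G1&G2=0&0=0 G2=NOT G2=NOT 0=1 G3=(0+0>=2)=0 G4=1(const) -> 00101
Cycle of length 2 starting at step 1 -> no fixed point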